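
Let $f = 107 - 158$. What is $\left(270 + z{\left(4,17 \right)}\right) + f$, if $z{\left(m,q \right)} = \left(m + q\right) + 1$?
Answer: $241$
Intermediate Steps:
$z{\left(m,q \right)} = 1 + m + q$
$f = -51$
$\left(270 + z{\left(4,17 \right)}\right) + f = \left(270 + \left(1 + 4 + 17\right)\right) - 51 = \left(270 + 22\right) - 51 = 292 - 51 = 241$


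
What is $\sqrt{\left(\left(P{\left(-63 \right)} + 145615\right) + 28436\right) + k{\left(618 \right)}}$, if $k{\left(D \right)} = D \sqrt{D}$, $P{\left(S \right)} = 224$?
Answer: $\sqrt{174275 + 618 \sqrt{618}} \approx 435.47$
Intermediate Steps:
$k{\left(D \right)} = D^{\frac{3}{2}}$
$\sqrt{\left(\left(P{\left(-63 \right)} + 145615\right) + 28436\right) + k{\left(618 \right)}} = \sqrt{\left(\left(224 + 145615\right) + 28436\right) + 618^{\frac{3}{2}}} = \sqrt{\left(145839 + 28436\right) + 618 \sqrt{618}} = \sqrt{174275 + 618 \sqrt{618}}$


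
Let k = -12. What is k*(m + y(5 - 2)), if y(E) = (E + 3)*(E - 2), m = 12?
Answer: -216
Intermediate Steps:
y(E) = (-2 + E)*(3 + E) (y(E) = (3 + E)*(-2 + E) = (-2 + E)*(3 + E))
k*(m + y(5 - 2)) = -12*(12 + (-6 + (5 - 2) + (5 - 2)²)) = -12*(12 + (-6 + 3 + 3²)) = -12*(12 + (-6 + 3 + 9)) = -12*(12 + 6) = -12*18 = -216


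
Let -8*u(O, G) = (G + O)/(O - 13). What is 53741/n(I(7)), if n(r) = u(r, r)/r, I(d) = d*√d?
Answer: 2794532 - 1504748*√7 ≈ -1.1867e+6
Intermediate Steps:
I(d) = d^(3/2)
u(O, G) = -(G + O)/(8*(-13 + O)) (u(O, G) = -(G + O)/(8*(O - 13)) = -(G + O)/(8*(-13 + O)))
n(r) = -1/(4*(-13 + r)) (n(r) = ((-r - r)/(8*(-13 + r)))/r = ((-2*r)/(8*(-13 + r)))/r = (-r/(4*(-13 + r)))/r = -1/(4*(-13 + r)))
53741/n(I(7)) = 53741/((-1/(-52 + 4*7^(3/2)))) = 53741/((-1/(-52 + 4*(7*√7)))) = 53741/((-1/(-52 + 28*√7))) = 53741*(52 - 28*√7) = 2794532 - 1504748*√7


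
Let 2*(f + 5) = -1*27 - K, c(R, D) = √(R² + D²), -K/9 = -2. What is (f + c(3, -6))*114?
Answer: -3135 + 342*√5 ≈ -2370.3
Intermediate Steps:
K = 18 (K = -9*(-2) = 18)
c(R, D) = √(D² + R²)
f = -55/2 (f = -5 + (-1*27 - 1*18)/2 = -5 + (-27 - 18)/2 = -5 + (½)*(-45) = -5 - 45/2 = -55/2 ≈ -27.500)
(f + c(3, -6))*114 = (-55/2 + √((-6)² + 3²))*114 = (-55/2 + √(36 + 9))*114 = (-55/2 + √45)*114 = (-55/2 + 3*√5)*114 = -3135 + 342*√5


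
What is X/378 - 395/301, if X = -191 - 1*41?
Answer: -15653/8127 ≈ -1.9260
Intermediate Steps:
X = -232 (X = -191 - 41 = -232)
X/378 - 395/301 = -232/378 - 395/301 = -232*1/378 - 395*1/301 = -116/189 - 395/301 = -15653/8127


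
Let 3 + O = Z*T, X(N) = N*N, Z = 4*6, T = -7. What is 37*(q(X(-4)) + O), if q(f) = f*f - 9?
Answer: 2812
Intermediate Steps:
Z = 24
X(N) = N²
q(f) = -9 + f² (q(f) = f² - 9 = -9 + f²)
O = -171 (O = -3 + 24*(-7) = -3 - 168 = -171)
37*(q(X(-4)) + O) = 37*((-9 + ((-4)²)²) - 171) = 37*((-9 + 16²) - 171) = 37*((-9 + 256) - 171) = 37*(247 - 171) = 37*76 = 2812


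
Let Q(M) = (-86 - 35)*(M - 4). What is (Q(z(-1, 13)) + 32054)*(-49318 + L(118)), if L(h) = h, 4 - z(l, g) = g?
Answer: -1654448400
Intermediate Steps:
z(l, g) = 4 - g
Q(M) = 484 - 121*M (Q(M) = -121*(-4 + M) = 484 - 121*M)
(Q(z(-1, 13)) + 32054)*(-49318 + L(118)) = ((484 - 121*(4 - 1*13)) + 32054)*(-49318 + 118) = ((484 - 121*(4 - 13)) + 32054)*(-49200) = ((484 - 121*(-9)) + 32054)*(-49200) = ((484 + 1089) + 32054)*(-49200) = (1573 + 32054)*(-49200) = 33627*(-49200) = -1654448400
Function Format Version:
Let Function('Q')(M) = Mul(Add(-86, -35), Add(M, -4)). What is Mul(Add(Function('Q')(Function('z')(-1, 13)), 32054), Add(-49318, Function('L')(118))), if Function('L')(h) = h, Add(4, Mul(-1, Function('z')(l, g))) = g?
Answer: -1654448400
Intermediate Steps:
Function('z')(l, g) = Add(4, Mul(-1, g))
Function('Q')(M) = Add(484, Mul(-121, M)) (Function('Q')(M) = Mul(-121, Add(-4, M)) = Add(484, Mul(-121, M)))
Mul(Add(Function('Q')(Function('z')(-1, 13)), 32054), Add(-49318, Function('L')(118))) = Mul(Add(Add(484, Mul(-121, Add(4, Mul(-1, 13)))), 32054), Add(-49318, 118)) = Mul(Add(Add(484, Mul(-121, Add(4, -13))), 32054), -49200) = Mul(Add(Add(484, Mul(-121, -9)), 32054), -49200) = Mul(Add(Add(484, 1089), 32054), -49200) = Mul(Add(1573, 32054), -49200) = Mul(33627, -49200) = -1654448400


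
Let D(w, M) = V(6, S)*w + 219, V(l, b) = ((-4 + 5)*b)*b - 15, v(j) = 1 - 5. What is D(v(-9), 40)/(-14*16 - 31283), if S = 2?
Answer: -263/31507 ≈ -0.0083473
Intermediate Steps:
v(j) = -4
V(l, b) = -15 + b² (V(l, b) = (1*b)*b - 15 = b*b - 15 = b² - 15 = -15 + b²)
D(w, M) = 219 - 11*w (D(w, M) = (-15 + 2²)*w + 219 = (-15 + 4)*w + 219 = -11*w + 219 = 219 - 11*w)
D(v(-9), 40)/(-14*16 - 31283) = (219 - 11*(-4))/(-14*16 - 31283) = (219 + 44)/(-224 - 31283) = 263/(-31507) = 263*(-1/31507) = -263/31507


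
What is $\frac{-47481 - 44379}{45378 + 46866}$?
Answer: $- \frac{7655}{7687} \approx -0.99584$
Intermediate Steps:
$\frac{-47481 - 44379}{45378 + 46866} = - \frac{91860}{92244} = \left(-91860\right) \frac{1}{92244} = - \frac{7655}{7687}$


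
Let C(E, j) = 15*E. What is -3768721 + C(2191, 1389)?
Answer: -3735856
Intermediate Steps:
-3768721 + C(2191, 1389) = -3768721 + 15*2191 = -3768721 + 32865 = -3735856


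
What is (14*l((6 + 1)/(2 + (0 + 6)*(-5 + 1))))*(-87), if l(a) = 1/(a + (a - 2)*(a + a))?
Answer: -10527/10 ≈ -1052.7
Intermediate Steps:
l(a) = 1/(a + 2*a*(-2 + a)) (l(a) = 1/(a + (-2 + a)*(2*a)) = 1/(a + 2*a*(-2 + a)))
(14*l((6 + 1)/(2 + (0 + 6)*(-5 + 1))))*(-87) = (14*(1/((((6 + 1)/(2 + (0 + 6)*(-5 + 1))))*(-3 + 2*((6 + 1)/(2 + (0 + 6)*(-5 + 1)))))))*(-87) = (14*(1/(((7/(2 + 6*(-4))))*(-3 + 2*(7/(2 + 6*(-4)))))))*(-87) = (14*(1/(((7/(2 - 24)))*(-3 + 2*(7/(2 - 24))))))*(-87) = (14*(1/(((7/(-22)))*(-3 + 2*(7/(-22))))))*(-87) = (14*(1/(((7*(-1/22)))*(-3 + 2*(7*(-1/22))))))*(-87) = (14*(1/((-7/22)*(-3 + 2*(-7/22)))))*(-87) = (14*(-22/(7*(-3 - 7/11))))*(-87) = (14*(-22/(7*(-40/11))))*(-87) = (14*(-22/7*(-11/40)))*(-87) = (14*(121/140))*(-87) = (121/10)*(-87) = -10527/10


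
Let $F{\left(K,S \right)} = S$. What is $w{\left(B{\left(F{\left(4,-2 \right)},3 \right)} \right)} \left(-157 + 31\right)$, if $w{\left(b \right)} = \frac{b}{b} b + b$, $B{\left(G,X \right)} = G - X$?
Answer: $1260$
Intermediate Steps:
$w{\left(b \right)} = 2 b$ ($w{\left(b \right)} = 1 b + b = b + b = 2 b$)
$w{\left(B{\left(F{\left(4,-2 \right)},3 \right)} \right)} \left(-157 + 31\right) = 2 \left(-2 - 3\right) \left(-157 + 31\right) = 2 \left(-2 - 3\right) \left(-126\right) = 2 \left(-5\right) \left(-126\right) = \left(-10\right) \left(-126\right) = 1260$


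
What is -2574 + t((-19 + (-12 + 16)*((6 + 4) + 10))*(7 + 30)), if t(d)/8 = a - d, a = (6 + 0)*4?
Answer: -20438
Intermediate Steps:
a = 24 (a = 6*4 = 24)
t(d) = 192 - 8*d (t(d) = 8*(24 - d) = 192 - 8*d)
-2574 + t((-19 + (-12 + 16)*((6 + 4) + 10))*(7 + 30)) = -2574 + (192 - 8*(-19 + (-12 + 16)*((6 + 4) + 10))*(7 + 30)) = -2574 + (192 - 8*(-19 + 4*(10 + 10))*37) = -2574 + (192 - 8*(-19 + 4*20)*37) = -2574 + (192 - 8*(-19 + 80)*37) = -2574 + (192 - 488*37) = -2574 + (192 - 8*2257) = -2574 + (192 - 18056) = -2574 - 17864 = -20438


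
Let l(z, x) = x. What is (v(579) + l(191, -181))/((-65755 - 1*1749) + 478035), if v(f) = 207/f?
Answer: -34864/79232483 ≈ -0.00044002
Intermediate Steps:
(v(579) + l(191, -181))/((-65755 - 1*1749) + 478035) = (207/579 - 181)/((-65755 - 1*1749) + 478035) = (207*(1/579) - 181)/((-65755 - 1749) + 478035) = (69/193 - 181)/(-67504 + 478035) = -34864/193/410531 = -34864/193*1/410531 = -34864/79232483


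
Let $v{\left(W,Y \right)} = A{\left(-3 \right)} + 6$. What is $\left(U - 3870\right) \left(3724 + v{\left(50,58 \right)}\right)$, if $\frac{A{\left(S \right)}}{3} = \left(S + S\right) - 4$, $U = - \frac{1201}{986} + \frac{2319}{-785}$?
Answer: $- \frac{1109499767030}{77401} \approx -1.4334 \cdot 10^{7}$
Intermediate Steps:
$U = - \frac{3229319}{774010}$ ($U = \left(-1201\right) \frac{1}{986} + 2319 \left(- \frac{1}{785}\right) = - \frac{1201}{986} - \frac{2319}{785} = - \frac{3229319}{774010} \approx -4.1722$)
$A{\left(S \right)} = -12 + 6 S$ ($A{\left(S \right)} = 3 \left(\left(S + S\right) - 4\right) = 3 \left(2 S - 4\right) = 3 \left(-4 + 2 S\right) = -12 + 6 S$)
$v{\left(W,Y \right)} = -24$ ($v{\left(W,Y \right)} = \left(-12 + 6 \left(-3\right)\right) + 6 = \left(-12 - 18\right) + 6 = -30 + 6 = -24$)
$\left(U - 3870\right) \left(3724 + v{\left(50,58 \right)}\right) = \left(- \frac{3229319}{774010} - 3870\right) \left(3724 - 24\right) = \left(- \frac{2998648019}{774010}\right) 3700 = - \frac{1109499767030}{77401}$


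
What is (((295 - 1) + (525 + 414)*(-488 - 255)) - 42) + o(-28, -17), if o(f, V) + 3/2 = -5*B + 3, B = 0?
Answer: -1394847/2 ≈ -6.9742e+5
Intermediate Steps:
o(f, V) = 3/2 (o(f, V) = -3/2 + (-5*0 + 3) = -3/2 + (0 + 3) = -3/2 + 3 = 3/2)
(((295 - 1) + (525 + 414)*(-488 - 255)) - 42) + o(-28, -17) = (((295 - 1) + (525 + 414)*(-488 - 255)) - 42) + 3/2 = ((294 + 939*(-743)) - 42) + 3/2 = ((294 - 697677) - 42) + 3/2 = (-697383 - 42) + 3/2 = -697425 + 3/2 = -1394847/2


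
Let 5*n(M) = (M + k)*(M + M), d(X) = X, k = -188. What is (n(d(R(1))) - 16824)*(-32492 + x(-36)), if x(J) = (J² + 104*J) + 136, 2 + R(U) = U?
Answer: 2914556568/5 ≈ 5.8291e+8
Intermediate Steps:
R(U) = -2 + U
x(J) = 136 + J² + 104*J
n(M) = 2*M*(-188 + M)/5 (n(M) = ((M - 188)*(M + M))/5 = ((-188 + M)*(2*M))/5 = (2*M*(-188 + M))/5 = 2*M*(-188 + M)/5)
(n(d(R(1))) - 16824)*(-32492 + x(-36)) = (2*(-2 + 1)*(-188 + (-2 + 1))/5 - 16824)*(-32492 + (136 + (-36)² + 104*(-36))) = ((⅖)*(-1)*(-188 - 1) - 16824)*(-32492 + (136 + 1296 - 3744)) = ((⅖)*(-1)*(-189) - 16824)*(-32492 - 2312) = (378/5 - 16824)*(-34804) = -83742/5*(-34804) = 2914556568/5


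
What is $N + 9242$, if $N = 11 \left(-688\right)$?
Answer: $1674$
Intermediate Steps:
$N = -7568$
$N + 9242 = -7568 + 9242 = 1674$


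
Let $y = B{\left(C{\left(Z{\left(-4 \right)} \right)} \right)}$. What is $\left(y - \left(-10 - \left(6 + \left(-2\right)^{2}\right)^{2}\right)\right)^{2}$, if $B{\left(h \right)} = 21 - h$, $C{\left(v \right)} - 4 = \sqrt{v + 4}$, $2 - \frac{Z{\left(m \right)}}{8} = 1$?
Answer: $16141 - 508 \sqrt{3} \approx 15261.0$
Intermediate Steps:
$Z{\left(m \right)} = 8$ ($Z{\left(m \right)} = 16 - 8 = 8$)
$C{\left(v \right)} = 4 + \sqrt{4 + v}$ ($C{\left(v \right)} = 4 + \sqrt{v + 4} = 4 + \sqrt{4 + v}$)
$y = 17 - 2 \sqrt{3}$ ($y = 21 - \left(4 + \sqrt{4 + 8}\right) = 21 - \left(4 + \sqrt{12}\right) = 21 - \left(4 + 2 \sqrt{3}\right) = 17 - 2 \sqrt{3} \approx 13.536$)
$\left(y - \left(-10 - \left(6 + \left(-2\right)^{2}\right)^{2}\right)\right)^{2} = \left(\left(17 - 2 \sqrt{3}\right) - \left(-10 - \left(6 + \left(-2\right)^{2}\right)^{2}\right)\right)^{2} = \left(\left(17 - 2 \sqrt{3}\right) + \left(\left(6 + 4\right)^{2} + 10\right)\right)^{2} = \left(\left(17 - 2 \sqrt{3}\right) + \left(10^{2} + 10\right)\right)^{2} = \left(\left(17 - 2 \sqrt{3}\right) + \left(100 + 10\right)\right)^{2} = \left(\left(17 - 2 \sqrt{3}\right) + 110\right)^{2} = \left(127 - 2 \sqrt{3}\right)^{2}$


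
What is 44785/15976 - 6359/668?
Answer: -17918751/2667992 ≈ -6.7162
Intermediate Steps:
44785/15976 - 6359/668 = -17918751/2667992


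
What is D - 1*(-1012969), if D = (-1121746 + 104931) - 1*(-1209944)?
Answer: 1206098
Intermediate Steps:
D = 193129 (D = -1016815 + 1209944 = 193129)
D - 1*(-1012969) = 193129 - 1*(-1012969) = 193129 + 1012969 = 1206098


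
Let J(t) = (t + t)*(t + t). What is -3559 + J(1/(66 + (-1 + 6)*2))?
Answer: -5139195/1444 ≈ -3559.0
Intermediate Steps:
J(t) = 4*t² (J(t) = (2*t)*(2*t) = 4*t²)
-3559 + J(1/(66 + (-1 + 6)*2)) = -3559 + 4*(1/(66 + (-1 + 6)*2))² = -3559 + 4*(1/(66 + 5*2))² = -3559 + 4*(1/(66 + 10))² = -3559 + 4*(1/76)² = -3559 + 4*(1/5776) = -3559 + 1/1444 = -5139195/1444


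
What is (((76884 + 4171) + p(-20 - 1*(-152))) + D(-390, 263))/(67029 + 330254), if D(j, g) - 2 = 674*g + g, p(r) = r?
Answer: 258714/397283 ≈ 0.65121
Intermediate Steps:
D(j, g) = 2 + 675*g (D(j, g) = 2 + (674*g + g) = 2 + 675*g)
(((76884 + 4171) + p(-20 - 1*(-152))) + D(-390, 263))/(67029 + 330254) = (((76884 + 4171) + (-20 - 1*(-152))) + (2 + 675*263))/(67029 + 330254) = ((81055 + (-20 + 152)) + (2 + 177525))/397283 = ((81055 + 132) + 177527)*(1/397283) = (81187 + 177527)*(1/397283) = 258714*(1/397283) = 258714/397283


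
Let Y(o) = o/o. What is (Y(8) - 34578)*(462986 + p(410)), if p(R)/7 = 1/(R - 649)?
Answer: -3826071152319/239 ≈ -1.6009e+10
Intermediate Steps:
p(R) = 7/(-649 + R) (p(R) = 7/(R - 649) = 7/(-649 + R))
Y(o) = 1
(Y(8) - 34578)*(462986 + p(410)) = (1 - 34578)*(462986 + 7/(-649 + 410)) = -34577*(462986 + 7/(-239)) = -34577*(462986 + 7*(-1/239)) = -34577*(462986 - 7/239) = -34577*110653647/239 = -3826071152319/239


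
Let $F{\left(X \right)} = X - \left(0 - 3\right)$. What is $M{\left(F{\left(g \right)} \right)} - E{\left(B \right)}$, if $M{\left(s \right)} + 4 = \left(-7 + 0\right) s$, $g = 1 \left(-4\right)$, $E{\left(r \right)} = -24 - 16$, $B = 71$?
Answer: $43$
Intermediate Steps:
$E{\left(r \right)} = -40$ ($E{\left(r \right)} = -24 - 16 = -40$)
$g = -4$
$F{\left(X \right)} = 3 + X$ ($F{\left(X \right)} = X - \left(0 - 3\right) = X - -3 = X + 3 = 3 + X$)
$M{\left(s \right)} = -4 - 7 s$ ($M{\left(s \right)} = -4 + \left(-7 + 0\right) s = -4 - 7 s$)
$M{\left(F{\left(g \right)} \right)} - E{\left(B \right)} = \left(-4 - 7 \left(3 - 4\right)\right) - -40 = \left(-4 - -7\right) + 40 = \left(-4 + 7\right) + 40 = 3 + 40 = 43$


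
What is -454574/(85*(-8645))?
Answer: 454574/734825 ≈ 0.61862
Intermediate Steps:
-454574/(85*(-8645)) = -454574/(-734825) = -454574*(-1/734825) = 454574/734825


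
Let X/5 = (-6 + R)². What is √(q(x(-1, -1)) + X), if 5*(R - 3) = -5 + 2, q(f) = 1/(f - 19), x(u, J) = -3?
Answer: √783530/110 ≈ 8.0470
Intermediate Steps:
q(f) = 1/(-19 + f)
R = 12/5 (R = 3 + (-5 + 2)/5 = 3 + (⅕)*(-3) = 3 - ⅗ = 12/5 ≈ 2.4000)
X = 324/5 (X = 5*(-6 + 12/5)² = 5*(-18/5)² = 5*(324/25) = 324/5 ≈ 64.800)
√(q(x(-1, -1)) + X) = √(1/(-19 - 3) + 324/5) = √(1/(-22) + 324/5) = √(-1/22 + 324/5) = √(7123/110) = √783530/110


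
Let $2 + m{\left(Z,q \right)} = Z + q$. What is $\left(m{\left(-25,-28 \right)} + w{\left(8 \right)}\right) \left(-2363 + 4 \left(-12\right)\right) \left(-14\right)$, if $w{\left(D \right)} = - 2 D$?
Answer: $-2396534$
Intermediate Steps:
$m{\left(Z,q \right)} = -2 + Z + q$ ($m{\left(Z,q \right)} = -2 + \left(Z + q\right) = -2 + Z + q$)
$\left(m{\left(-25,-28 \right)} + w{\left(8 \right)}\right) \left(-2363 + 4 \left(-12\right)\right) \left(-14\right) = \left(\left(-2 - 25 - 28\right) - 16\right) \left(-2363 + 4 \left(-12\right)\right) \left(-14\right) = \left(-55 - 16\right) \left(-2363 - 48\right) \left(-14\right) = \left(-71\right) \left(-2411\right) \left(-14\right) = 171181 \left(-14\right) = -2396534$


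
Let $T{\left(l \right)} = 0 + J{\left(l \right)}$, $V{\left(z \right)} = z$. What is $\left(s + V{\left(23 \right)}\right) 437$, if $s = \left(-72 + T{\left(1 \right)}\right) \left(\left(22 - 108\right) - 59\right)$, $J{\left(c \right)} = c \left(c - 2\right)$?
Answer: $4635696$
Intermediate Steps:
$J{\left(c \right)} = c \left(-2 + c\right)$
$T{\left(l \right)} = l \left(-2 + l\right)$ ($T{\left(l \right)} = 0 + l \left(-2 + l\right) = l \left(-2 + l\right)$)
$s = 10585$ ($s = \left(-72 + 1 \left(-2 + 1\right)\right) \left(\left(22 - 108\right) - 59\right) = \left(-72 + 1 \left(-1\right)\right) \left(-86 - 59\right) = \left(-72 - 1\right) \left(-145\right) = \left(-73\right) \left(-145\right) = 10585$)
$\left(s + V{\left(23 \right)}\right) 437 = \left(10585 + 23\right) 437 = 10608 \cdot 437 = 4635696$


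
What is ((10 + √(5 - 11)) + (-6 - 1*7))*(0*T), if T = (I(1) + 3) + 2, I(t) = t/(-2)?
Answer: 0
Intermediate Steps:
I(t) = -t/2 (I(t) = t*(-½) = -t/2)
T = 9/2 (T = (-½*1 + 3) + 2 = (-½ + 3) + 2 = 5/2 + 2 = 9/2 ≈ 4.5000)
((10 + √(5 - 11)) + (-6 - 1*7))*(0*T) = ((10 + √(5 - 11)) + (-6 - 1*7))*(0*(9/2)) = ((10 + √(-6)) + (-6 - 7))*0 = ((10 + I*√6) - 13)*0 = (-3 + I*√6)*0 = 0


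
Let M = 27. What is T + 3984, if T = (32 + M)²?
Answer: 7465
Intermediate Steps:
T = 3481 (T = (32 + 27)² = 59² = 3481)
T + 3984 = 3481 + 3984 = 7465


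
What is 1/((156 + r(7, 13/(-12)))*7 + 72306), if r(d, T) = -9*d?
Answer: 1/72957 ≈ 1.3707e-5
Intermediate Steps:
1/((156 + r(7, 13/(-12)))*7 + 72306) = 1/((156 - 9*7)*7 + 72306) = 1/((156 - 63)*7 + 72306) = 1/(93*7 + 72306) = 1/(651 + 72306) = 1/72957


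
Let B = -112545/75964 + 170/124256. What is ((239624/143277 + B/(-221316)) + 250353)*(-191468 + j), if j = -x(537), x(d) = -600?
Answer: -148981408791069963728853379675/3117764105197130928 ≈ -4.7785e+10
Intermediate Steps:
B = -1746434705/1179872848 (B = -112545*1/75964 + 170*(1/124256) = -112545/75964 + 85/62128 = -1746434705/1179872848 ≈ -1.4802)
j = 600 (j = -1*(-600) = 600)
((239624/143277 + B/(-221316)) + 250353)*(-191468 + j) = ((239624/143277 - 1746434705/1179872848/(-221316)) + 250353)*(-191468 + 600) = ((239624*(1/143277) - 1746434705/1179872848*(-1/221316)) + 250353)*(-190868) = ((239624/143277 + 1746434705/261124739227968) + 250353)*(-190868) = (20857334912229277439/12471056420788523712 + 250353)*(-190868) = (3122187245448581506147775/12471056420788523712)*(-190868) = -148981408791069963728853379675/3117764105197130928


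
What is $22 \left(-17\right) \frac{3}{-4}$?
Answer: $\frac{561}{2} \approx 280.5$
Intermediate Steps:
$22 \left(-17\right) \frac{3}{-4} = - 374 \cdot 3 \left(- \frac{1}{4}\right) = \left(-374\right) \left(- \frac{3}{4}\right) = \frac{561}{2}$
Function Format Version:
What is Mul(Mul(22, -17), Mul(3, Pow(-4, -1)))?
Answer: Rational(561, 2) ≈ 280.50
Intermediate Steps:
Mul(Mul(22, -17), Mul(3, Pow(-4, -1))) = Mul(-374, Mul(3, Rational(-1, 4))) = Mul(-374, Rational(-3, 4)) = Rational(561, 2)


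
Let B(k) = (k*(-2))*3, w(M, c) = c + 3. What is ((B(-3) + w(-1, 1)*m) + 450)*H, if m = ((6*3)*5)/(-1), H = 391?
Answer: 42228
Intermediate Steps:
w(M, c) = 3 + c
B(k) = -6*k (B(k) = -2*k*3 = -6*k)
m = -90 (m = (18*5)*(-1) = 90*(-1) = -90)
((B(-3) + w(-1, 1)*m) + 450)*H = ((-6*(-3) + (3 + 1)*(-90)) + 450)*391 = ((18 + 4*(-90)) + 450)*391 = ((18 - 360) + 450)*391 = (-342 + 450)*391 = 108*391 = 42228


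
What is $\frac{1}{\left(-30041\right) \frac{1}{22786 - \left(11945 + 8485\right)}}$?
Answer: $- \frac{2356}{30041} \approx -0.078426$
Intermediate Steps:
$\frac{1}{\left(-30041\right) \frac{1}{22786 - \left(11945 + 8485\right)}} = \frac{1}{\left(-30041\right) \frac{1}{22786 - 20430}} = \frac{1}{\left(-30041\right) \frac{1}{2356}} = \frac{1}{- \frac{30041}{2356}} = - \frac{2356}{30041}$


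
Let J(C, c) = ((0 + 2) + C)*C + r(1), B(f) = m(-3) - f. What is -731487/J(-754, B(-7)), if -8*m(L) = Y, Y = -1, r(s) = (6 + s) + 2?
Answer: -731487/567017 ≈ -1.2901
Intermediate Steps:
r(s) = 8 + s
m(L) = ⅛ (m(L) = -⅛*(-1) = ⅛)
B(f) = ⅛ - f
J(C, c) = 9 + C*(2 + C) (J(C, c) = ((0 + 2) + C)*C + (8 + 1) = (2 + C)*C + 9 = C*(2 + C) + 9 = 9 + C*(2 + C))
-731487/J(-754, B(-7)) = -731487/(9 + (-754)² + 2*(-754)) = -731487/(9 + 568516 - 1508) = -731487/567017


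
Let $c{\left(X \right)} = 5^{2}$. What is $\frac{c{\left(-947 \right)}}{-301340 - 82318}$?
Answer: $- \frac{25}{383658} \approx -6.5162 \cdot 10^{-5}$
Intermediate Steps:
$c{\left(X \right)} = 25$
$\frac{c{\left(-947 \right)}}{-301340 - 82318} = \frac{25}{-301340 - 82318} = \frac{25}{-383658} = 25 \left(- \frac{1}{383658}\right) = - \frac{25}{383658}$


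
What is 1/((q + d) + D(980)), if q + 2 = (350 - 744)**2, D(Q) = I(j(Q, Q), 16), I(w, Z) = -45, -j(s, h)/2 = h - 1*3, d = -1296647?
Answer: -1/1141458 ≈ -8.7607e-7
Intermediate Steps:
j(s, h) = 6 - 2*h (j(s, h) = -2*(h - 1*3) = -2*(h - 3) = -2*(-3 + h) = 6 - 2*h)
D(Q) = -45
q = 155234 (q = -2 + (350 - 744)**2 = -2 + (-394)**2 = -2 + 155236 = 155234)
1/((q + d) + D(980)) = 1/((155234 - 1296647) - 45) = 1/(-1141413 - 45) = 1/(-1141458) = -1/1141458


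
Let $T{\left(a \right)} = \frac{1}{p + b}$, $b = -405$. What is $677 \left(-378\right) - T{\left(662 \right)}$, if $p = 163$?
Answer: $- \frac{61929251}{242} \approx -2.5591 \cdot 10^{5}$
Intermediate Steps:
$T{\left(a \right)} = - \frac{1}{242}$ ($T{\left(a \right)} = \frac{1}{163 - 405} = \frac{1}{-242} = - \frac{1}{242}$)
$677 \left(-378\right) - T{\left(662 \right)} = 677 \left(-378\right) - - \frac{1}{242} = -255906 + \frac{1}{242} = - \frac{61929251}{242}$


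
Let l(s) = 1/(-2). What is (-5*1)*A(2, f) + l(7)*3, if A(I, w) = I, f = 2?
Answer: -23/2 ≈ -11.500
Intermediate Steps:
l(s) = -1/2 (l(s) = 1*(-1/2) = -1/2)
(-5*1)*A(2, f) + l(7)*3 = -5*1*2 - 1/2*3 = -5*2 - 3/2 = -10 - 3/2 = -23/2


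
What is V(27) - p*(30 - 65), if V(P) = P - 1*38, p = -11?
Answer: -396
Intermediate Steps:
V(P) = -38 + P (V(P) = P - 38 = -38 + P)
V(27) - p*(30 - 65) = (-38 + 27) - (-11)*(30 - 65) = -11 - (-11)*(-35) = -11 - 1*385 = -11 - 385 = -396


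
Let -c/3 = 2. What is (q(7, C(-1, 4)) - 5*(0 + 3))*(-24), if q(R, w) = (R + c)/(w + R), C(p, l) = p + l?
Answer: 1788/5 ≈ 357.60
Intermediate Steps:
c = -6 (c = -3*2 = -6)
C(p, l) = l + p
q(R, w) = (-6 + R)/(R + w) (q(R, w) = (R - 6)/(w + R) = (-6 + R)/(R + w))
(q(7, C(-1, 4)) - 5*(0 + 3))*(-24) = ((-6 + 7)/(7 + (4 - 1)) - 5*(0 + 3))*(-24) = (1/(7 + 3) - 5*3)*(-24) = (1/10 - 15)*(-24) = -149/10*(-24) = 1788/5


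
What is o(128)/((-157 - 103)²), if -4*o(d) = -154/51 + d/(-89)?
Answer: 10117/613672800 ≈ 1.6486e-5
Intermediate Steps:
o(d) = 77/102 + d/356 (o(d) = -(-154/51 + d/(-89))/4 = -(-154*1/51 + d*(-1/89))/4 = -(-154/51 - d/89)/4 = 77/102 + d/356)
o(128)/((-157 - 103)²) = (77/102 + (1/356)*128)/((-157 - 103)²) = (77/102 + 32/89)/((-260)²) = (10117/9078)/67600 = (10117/9078)*(1/67600) = 10117/613672800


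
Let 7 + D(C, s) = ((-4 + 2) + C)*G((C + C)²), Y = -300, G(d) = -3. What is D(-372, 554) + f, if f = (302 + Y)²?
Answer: 1119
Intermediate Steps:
f = 4 (f = (302 - 300)² = 2² = 4)
D(C, s) = -1 - 3*C (D(C, s) = -7 + ((-4 + 2) + C)*(-3) = -7 + (-2 + C)*(-3) = -7 + (6 - 3*C) = -1 - 3*C)
D(-372, 554) + f = (-1 - 3*(-372)) + 4 = (-1 + 1116) + 4 = 1115 + 4 = 1119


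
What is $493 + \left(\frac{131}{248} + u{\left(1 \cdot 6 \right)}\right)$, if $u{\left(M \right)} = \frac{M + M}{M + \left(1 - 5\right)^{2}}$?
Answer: $\frac{1347833}{2728} \approx 494.07$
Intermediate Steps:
$u{\left(M \right)} = \frac{2 M}{16 + M}$ ($u{\left(M \right)} = \frac{2 M}{M + \left(-4\right)^{2}} = \frac{2 M}{M + 16} = \frac{2 M}{16 + M}$)
$493 + \left(\frac{131}{248} + u{\left(1 \cdot 6 \right)}\right) = 493 + \left(\frac{131}{248} + \frac{2 \cdot 1 \cdot 6}{16 + 1 \cdot 6}\right) = 493 + \left(131 \cdot \frac{1}{248} + 2 \cdot 6 \frac{1}{16 + 6}\right) = 493 + \left(\frac{131}{248} + 2 \cdot 6 \cdot \frac{1}{22}\right) = 493 + \left(\frac{131}{248} + \frac{6}{11}\right) = 493 + \frac{2929}{2728} = \frac{1347833}{2728}$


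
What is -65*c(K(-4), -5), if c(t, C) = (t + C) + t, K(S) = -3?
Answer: 715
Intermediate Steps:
c(t, C) = C + 2*t (c(t, C) = (C + t) + t = C + 2*t)
-65*c(K(-4), -5) = -65*(-5 + 2*(-3)) = -65*(-5 - 6) = -65*(-11) = 715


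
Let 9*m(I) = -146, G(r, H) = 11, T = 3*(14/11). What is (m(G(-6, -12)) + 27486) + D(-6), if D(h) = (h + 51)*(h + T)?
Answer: 2709788/99 ≈ 27372.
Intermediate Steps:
T = 42/11 (T = 3*(14*(1/11)) = 3*(14/11) = 42/11 ≈ 3.8182)
m(I) = -146/9 (m(I) = (1/9)*(-146) = -146/9)
D(h) = (51 + h)*(42/11 + h) (D(h) = (h + 51)*(h + 42/11) = (51 + h)*(42/11 + h))
(m(G(-6, -12)) + 27486) + D(-6) = (-146/9 + 27486) + (2142/11 + (-6)**2 + (603/11)*(-6)) = 247228/9 + (2142/11 + 36 - 3618/11) = 247228/9 - 1080/11 = 2709788/99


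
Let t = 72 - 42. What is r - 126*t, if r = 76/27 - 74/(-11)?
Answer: -1119826/297 ≈ -3770.5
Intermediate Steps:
t = 30
r = 2834/297 (r = 76*(1/27) - 74*(-1/11) = 76/27 + 74/11 = 2834/297 ≈ 9.5421)
r - 126*t = 2834/297 - 126*30 = 2834/297 - 3780 = -1119826/297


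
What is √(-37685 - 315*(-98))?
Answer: I*√6815 ≈ 82.553*I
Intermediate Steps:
√(-37685 - 315*(-98)) = √(-37685 + 30870) = √(-6815) = I*√6815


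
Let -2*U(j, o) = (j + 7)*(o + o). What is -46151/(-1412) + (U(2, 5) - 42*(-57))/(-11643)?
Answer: 178006435/5479972 ≈ 32.483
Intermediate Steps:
U(j, o) = -o*(7 + j) (U(j, o) = -(j + 7)*(o + o)/2 = -(7 + j)*2*o/2 = -o*(7 + j))
-46151/(-1412) + (U(2, 5) - 42*(-57))/(-11643) = -46151/(-1412) + (-1*5*(7 + 2) - 42*(-57))/(-11643) = -46151*(-1/1412) + (-1*5*9 + 2394)*(-1/11643) = 46151/1412 + (-45 + 2394)*(-1/11643) = 46151/1412 + 2349*(-1/11643) = 46151/1412 - 783/3881 = 178006435/5479972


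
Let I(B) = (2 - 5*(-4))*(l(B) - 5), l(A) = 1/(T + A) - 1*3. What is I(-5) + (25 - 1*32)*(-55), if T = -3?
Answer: 825/4 ≈ 206.25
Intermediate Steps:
l(A) = -3 + 1/(-3 + A) (l(A) = 1/(-3 + A) - 1*3 = 1/(-3 + A) - 3 = -3 + 1/(-3 + A))
I(B) = -110 + 22*(10 - 3*B)/(-3 + B) (I(B) = (2 - 5*(-4))*((10 - 3*B)/(-3 + B) - 5) = (2 + 20)*(-5 + (10 - 3*B)/(-3 + B)) = 22*(-5 + (10 - 3*B)/(-3 + B)) = -110 + 22*(10 - 3*B)/(-3 + B))
I(-5) + (25 - 1*32)*(-55) = 22*(25 - 8*(-5))/(-3 - 5) + (25 - 1*32)*(-55) = 22*(25 + 40)/(-8) + (25 - 32)*(-55) = 22*(-⅛)*65 - 7*(-55) = -715/4 + 385 = 825/4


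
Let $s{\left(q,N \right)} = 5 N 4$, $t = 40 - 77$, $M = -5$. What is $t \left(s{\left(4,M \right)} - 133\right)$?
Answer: $8621$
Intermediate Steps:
$t = -37$
$s{\left(q,N \right)} = 20 N$
$t \left(s{\left(4,M \right)} - 133\right) = - 37 \left(20 \left(-5\right) - 133\right) = - 37 \left(-100 - 133\right) = \left(-37\right) \left(-233\right) = 8621$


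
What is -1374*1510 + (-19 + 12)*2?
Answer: -2074754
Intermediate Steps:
-1374*1510 + (-19 + 12)*2 = -2074740 - 7*2 = -2074740 - 14 = -2074754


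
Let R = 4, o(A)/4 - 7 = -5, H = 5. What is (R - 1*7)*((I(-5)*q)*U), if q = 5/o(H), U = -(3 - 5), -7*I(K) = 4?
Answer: 15/7 ≈ 2.1429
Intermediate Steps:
I(K) = -4/7 (I(K) = -1/7*4 = -4/7)
U = 2 (U = -1*(-2) = 2)
o(A) = 8 (o(A) = 28 + 4*(-5) = 28 - 20 = 8)
q = 5/8 ≈ 0.62500
(R - 1*7)*((I(-5)*q)*U) = (4 - 1*7)*(-4/7*5/8*2) = (4 - 7)*(-5/14*2) = -3*(-5/7) = 15/7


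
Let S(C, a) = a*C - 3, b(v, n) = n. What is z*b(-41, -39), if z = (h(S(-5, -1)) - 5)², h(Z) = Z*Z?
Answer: -39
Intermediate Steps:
S(C, a) = -3 + C*a (S(C, a) = C*a - 3 = -3 + C*a)
h(Z) = Z²
z = 1 (z = ((-3 - 5*(-1))² - 5)² = ((-3 + 5)² - 5)² = (2² - 5)² = (4 - 5)² = (-1)² = 1)
z*b(-41, -39) = 1*(-39) = -39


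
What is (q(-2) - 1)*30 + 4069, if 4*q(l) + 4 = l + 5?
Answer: 8063/2 ≈ 4031.5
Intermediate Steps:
q(l) = ¼ + l/4 (q(l) = -1 + (l + 5)/4 = -1 + (5 + l)/4 = -1 + (5/4 + l/4) = ¼ + l/4)
(q(-2) - 1)*30 + 4069 = ((¼ + (¼)*(-2)) - 1)*30 + 4069 = ((¼ - ½) - 1)*30 + 4069 = (-¼ - 1)*30 + 4069 = -5/4*30 + 4069 = -75/2 + 4069 = 8063/2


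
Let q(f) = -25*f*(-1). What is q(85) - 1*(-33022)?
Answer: 35147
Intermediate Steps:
q(f) = 25*f
q(85) - 1*(-33022) = 25*85 - 1*(-33022) = 2125 + 33022 = 35147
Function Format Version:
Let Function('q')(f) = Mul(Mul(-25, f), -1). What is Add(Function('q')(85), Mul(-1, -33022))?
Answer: 35147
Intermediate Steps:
Function('q')(f) = Mul(25, f)
Add(Function('q')(85), Mul(-1, -33022)) = Add(Mul(25, 85), Mul(-1, -33022)) = Add(2125, 33022) = 35147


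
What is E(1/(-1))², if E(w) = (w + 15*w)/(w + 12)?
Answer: 256/121 ≈ 2.1157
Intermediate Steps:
E(w) = 16*w/(12 + w) (E(w) = (16*w)/(12 + w) = 16*w/(12 + w))
E(1/(-1))² = (16/(-1*(12 + 1/(-1))))² = (16*(-1)/(12 - 1))² = (16*(-1)/11)² = (16*(-1)*(1/11))² = (-16/11)² = 256/121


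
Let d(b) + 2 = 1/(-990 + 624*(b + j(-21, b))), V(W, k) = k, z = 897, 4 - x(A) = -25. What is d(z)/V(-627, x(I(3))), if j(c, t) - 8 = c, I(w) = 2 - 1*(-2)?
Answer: -1101251/15968154 ≈ -0.068965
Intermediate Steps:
I(w) = 4 (I(w) = 2 + 2 = 4)
x(A) = 29 (x(A) = 4 - 1*(-25) = 4 + 25 = 29)
j(c, t) = 8 + c
d(b) = -2 + 1/(-9102 + 624*b) (d(b) = -2 + 1/(-990 + 624*(b + (8 - 21))) = -2 + 1/(-990 + 624*(b - 13)) = -2 + 1/(-990 + 624*(-13 + b)) = -2 + 1/(-990 + (-8112 + 624*b)) = -2 + 1/(-9102 + 624*b))
d(z)/V(-627, x(I(3))) = ((18205 - 1248*897)/(6*(-1517 + 104*897)))/29 = ((18205 - 1119456)/(6*(-1517 + 93288)))*(1/29) = ((⅙)*(-1101251)/91771)*(1/29) = ((⅙)*(1/91771)*(-1101251))*(1/29) = -1101251/550626*1/29 = -1101251/15968154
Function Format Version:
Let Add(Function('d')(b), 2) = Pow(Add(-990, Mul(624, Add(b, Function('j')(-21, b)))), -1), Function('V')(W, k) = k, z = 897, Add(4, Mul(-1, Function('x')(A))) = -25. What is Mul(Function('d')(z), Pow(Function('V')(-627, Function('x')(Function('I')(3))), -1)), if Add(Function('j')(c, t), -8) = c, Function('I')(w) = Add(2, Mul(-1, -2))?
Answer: Rational(-1101251, 15968154) ≈ -0.068965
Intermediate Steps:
Function('I')(w) = 4 (Function('I')(w) = Add(2, 2) = 4)
Function('x')(A) = 29 (Function('x')(A) = Add(4, Mul(-1, -25)) = Add(4, 25) = 29)
Function('j')(c, t) = Add(8, c)
Function('d')(b) = Add(-2, Pow(Add(-9102, Mul(624, b)), -1)) (Function('d')(b) = Add(-2, Pow(Add(-990, Mul(624, Add(b, Add(8, -21)))), -1)) = Add(-2, Pow(Add(-990, Mul(624, Add(b, -13))), -1)) = Add(-2, Pow(Add(-990, Mul(624, Add(-13, b))), -1)) = Add(-2, Pow(Add(-990, Add(-8112, Mul(624, b))), -1)) = Add(-2, Pow(Add(-9102, Mul(624, b)), -1)))
Mul(Function('d')(z), Pow(Function('V')(-627, Function('x')(Function('I')(3))), -1)) = Mul(Mul(Rational(1, 6), Pow(Add(-1517, Mul(104, 897)), -1), Add(18205, Mul(-1248, 897))), Pow(29, -1)) = Mul(Mul(Rational(1, 6), Pow(Add(-1517, 93288), -1), Add(18205, -1119456)), Rational(1, 29)) = Mul(Mul(Rational(1, 6), Pow(91771, -1), -1101251), Rational(1, 29)) = Mul(Mul(Rational(1, 6), Rational(1, 91771), -1101251), Rational(1, 29)) = Mul(Rational(-1101251, 550626), Rational(1, 29)) = Rational(-1101251, 15968154)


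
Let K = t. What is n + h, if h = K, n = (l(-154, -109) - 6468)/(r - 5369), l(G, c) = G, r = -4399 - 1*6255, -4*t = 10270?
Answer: -11752123/4578 ≈ -2567.1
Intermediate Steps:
t = -5135/2 (t = -¼*10270 = -5135/2 ≈ -2567.5)
r = -10654 (r = -4399 - 6255 = -10654)
K = -5135/2 ≈ -2567.5
n = 946/2289 (n = (-154 - 6468)/(-10654 - 5369) = -6622/(-16023) = -6622*(-1/16023) = 946/2289 ≈ 0.41328)
h = -5135/2 ≈ -2567.5
n + h = 946/2289 - 5135/2 = -11752123/4578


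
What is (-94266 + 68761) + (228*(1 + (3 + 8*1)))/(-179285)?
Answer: -4572666661/179285 ≈ -25505.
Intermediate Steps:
(-94266 + 68761) + (228*(1 + (3 + 8*1)))/(-179285) = -25505 + (228*(1 + (3 + 8)))*(-1/179285) = -25505 + (228*(1 + 11))*(-1/179285) = -25505 + (228*12)*(-1/179285) = -25505 + 2736*(-1/179285) = -25505 - 2736/179285 = -4572666661/179285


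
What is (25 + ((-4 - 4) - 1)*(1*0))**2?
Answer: 625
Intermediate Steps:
(25 + ((-4 - 4) - 1)*(1*0))**2 = (25 + (-8 - 1)*0)**2 = (25 - 9*0)**2 = (25 + 0)**2 = 25**2 = 625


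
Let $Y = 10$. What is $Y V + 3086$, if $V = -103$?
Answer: $2056$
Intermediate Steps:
$Y V + 3086 = 10 \left(-103\right) + 3086 = -1030 + 3086 = 2056$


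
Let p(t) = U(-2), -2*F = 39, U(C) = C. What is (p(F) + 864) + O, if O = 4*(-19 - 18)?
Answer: 714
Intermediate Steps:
O = -148 (O = 4*(-37) = -148)
F = -39/2 (F = -1/2*39 = -39/2 ≈ -19.500)
p(t) = -2
(p(F) + 864) + O = (-2 + 864) - 148 = 862 - 148 = 714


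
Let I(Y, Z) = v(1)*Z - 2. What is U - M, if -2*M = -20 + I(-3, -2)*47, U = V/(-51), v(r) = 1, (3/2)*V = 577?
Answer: -17066/153 ≈ -111.54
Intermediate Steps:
V = 1154/3 (V = (⅔)*577 = 1154/3 ≈ 384.67)
U = -1154/153 (U = (1154/3)/(-51) = -1/51*1154/3 = -1154/153 ≈ -7.5425)
I(Y, Z) = -2 + Z (I(Y, Z) = 1*Z - 2 = Z - 2 = -2 + Z)
M = 104 (M = -(-20 + (-2 - 2)*47)/2 = -(-20 - 4*47)/2 = -(-20 - 188)/2 = -½*(-208) = 104)
U - M = -1154/153 - 1*104 = -1154/153 - 104 = -17066/153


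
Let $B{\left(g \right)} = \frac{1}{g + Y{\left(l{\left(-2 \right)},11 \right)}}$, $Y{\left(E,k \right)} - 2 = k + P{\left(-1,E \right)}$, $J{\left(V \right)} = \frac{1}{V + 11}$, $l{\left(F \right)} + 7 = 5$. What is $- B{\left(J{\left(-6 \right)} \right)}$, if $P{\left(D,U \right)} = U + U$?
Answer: $- \frac{5}{46} \approx -0.1087$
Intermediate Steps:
$l{\left(F \right)} = -2$ ($l{\left(F \right)} = -7 + 5 = -2$)
$J{\left(V \right)} = \frac{1}{11 + V}$
$P{\left(D,U \right)} = 2 U$
$Y{\left(E,k \right)} = 2 + k + 2 E$ ($Y{\left(E,k \right)} = 2 + \left(k + 2 E\right) = 2 + k + 2 E$)
$B{\left(g \right)} = \frac{1}{9 + g}$ ($B{\left(g \right)} = \frac{1}{g + \left(2 + 11 + 2 \left(-2\right)\right)} = \frac{1}{g + \left(2 + 11 - 4\right)} = \frac{1}{g + 9} = \frac{1}{9 + g}$)
$- B{\left(J{\left(-6 \right)} \right)} = - \frac{1}{9 + \frac{1}{11 - 6}} = - \frac{1}{9 + \frac{1}{5}} = - \frac{1}{\frac{46}{5}} = \left(-1\right) \frac{5}{46} = - \frac{5}{46}$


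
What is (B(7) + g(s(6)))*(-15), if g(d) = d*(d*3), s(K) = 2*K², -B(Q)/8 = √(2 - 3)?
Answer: -233280 + 120*I ≈ -2.3328e+5 + 120.0*I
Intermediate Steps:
B(Q) = -8*I (B(Q) = -8*√(2 - 3) = -8*I)
g(d) = 3*d² (g(d) = d*(3*d) = 3*d²)
(B(7) + g(s(6)))*(-15) = (-8*I + 3*(2*6²)²)*(-15) = (-8*I + 3*(2*36)²)*(-15) = (-8*I + 3*72²)*(-15) = (-8*I + 3*5184)*(-15) = (-8*I + 15552)*(-15) = (15552 - 8*I)*(-15) = -233280 + 120*I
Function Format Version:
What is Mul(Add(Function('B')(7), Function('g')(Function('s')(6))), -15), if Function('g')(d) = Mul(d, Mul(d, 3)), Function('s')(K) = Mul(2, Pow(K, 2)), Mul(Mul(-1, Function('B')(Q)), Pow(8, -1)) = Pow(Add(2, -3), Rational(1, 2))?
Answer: Add(-233280, Mul(120, I)) ≈ Add(-2.3328e+5, Mul(120.00, I))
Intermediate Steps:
Function('B')(Q) = Mul(-8, I) (Function('B')(Q) = Mul(-8, Pow(Add(2, -3), Rational(1, 2))) = Mul(-8, Pow(-1, Rational(1, 2))) = Mul(-8, I))
Function('g')(d) = Mul(3, Pow(d, 2)) (Function('g')(d) = Mul(d, Mul(3, d)) = Mul(3, Pow(d, 2)))
Mul(Add(Function('B')(7), Function('g')(Function('s')(6))), -15) = Mul(Add(Mul(-8, I), Mul(3, Pow(Mul(2, Pow(6, 2)), 2))), -15) = Mul(Add(Mul(-8, I), Mul(3, Pow(Mul(2, 36), 2))), -15) = Mul(Add(Mul(-8, I), Mul(3, Pow(72, 2))), -15) = Mul(Add(Mul(-8, I), Mul(3, 5184)), -15) = Mul(Add(Mul(-8, I), 15552), -15) = Mul(Add(15552, Mul(-8, I)), -15) = Add(-233280, Mul(120, I))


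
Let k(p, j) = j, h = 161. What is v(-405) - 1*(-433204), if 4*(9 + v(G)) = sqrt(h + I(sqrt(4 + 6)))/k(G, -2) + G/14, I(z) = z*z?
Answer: 24258515/56 - 3*sqrt(19)/8 ≈ 4.3319e+5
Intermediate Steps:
I(z) = z**2
v(G) = -9 - 3*sqrt(19)/8 + G/56 (v(G) = -9 + (sqrt(161 + (sqrt(4 + 6))**2)/(-2) + G/14)/4 = -9 + (sqrt(161 + (sqrt(10))**2)*(-1/2) + G*(1/14))/4 = -9 + (sqrt(161 + 10)*(-1/2) + G/14)/4 = -9 + (sqrt(171)*(-1/2) + G/14)/4 = -9 + ((3*sqrt(19))*(-1/2) + G/14)/4 = -9 + (-3*sqrt(19)/2 + G/14)/4 = -9 + (-3*sqrt(19)/8 + G/56) = -9 - 3*sqrt(19)/8 + G/56)
v(-405) - 1*(-433204) = (-9 - 3*sqrt(19)/8 + (1/56)*(-405)) - 1*(-433204) = (-9 - 3*sqrt(19)/8 - 405/56) + 433204 = (-909/56 - 3*sqrt(19)/8) + 433204 = 24258515/56 - 3*sqrt(19)/8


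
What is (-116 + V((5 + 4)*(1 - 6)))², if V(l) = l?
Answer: 25921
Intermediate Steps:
(-116 + V((5 + 4)*(1 - 6)))² = (-116 + (5 + 4)*(1 - 6))² = (-116 + 9*(-5))² = (-116 - 45)² = (-161)² = 25921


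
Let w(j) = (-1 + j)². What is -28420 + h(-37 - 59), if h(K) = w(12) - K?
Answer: -28203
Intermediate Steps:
h(K) = 121 - K (h(K) = (-1 + 12)² - K = 11² - K = 121 - K)
-28420 + h(-37 - 59) = -28420 + (121 - (-37 - 59)) = -28420 + (121 - 1*(-96)) = -28420 + (121 + 96) = -28420 + 217 = -28203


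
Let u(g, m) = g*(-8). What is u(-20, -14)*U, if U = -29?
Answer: -4640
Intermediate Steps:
u(g, m) = -8*g
u(-20, -14)*U = -8*(-20)*(-29) = 160*(-29) = -4640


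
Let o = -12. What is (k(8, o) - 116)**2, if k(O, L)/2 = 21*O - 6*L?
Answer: 132496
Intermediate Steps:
k(O, L) = -12*L + 42*O (k(O, L) = 2*(21*O - 6*L) = 2*(-6*L + 21*O) = -12*L + 42*O)
(k(8, o) - 116)**2 = ((-12*(-12) + 42*8) - 116)**2 = ((144 + 336) - 116)**2 = (480 - 116)**2 = 364**2 = 132496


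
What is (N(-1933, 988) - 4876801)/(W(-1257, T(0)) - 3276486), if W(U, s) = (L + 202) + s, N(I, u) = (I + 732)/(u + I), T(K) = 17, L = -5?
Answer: 288035984/193504815 ≈ 1.4885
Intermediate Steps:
N(I, u) = (732 + I)/(I + u)
W(U, s) = 197 + s (W(U, s) = (-5 + 202) + s = 197 + s)
(N(-1933, 988) - 4876801)/(W(-1257, T(0)) - 3276486) = ((732 - 1933)/(-1933 + 988) - 4876801)/((197 + 17) - 3276486) = (-1201/(-945) - 4876801)/(214 - 3276486) = (-1/945*(-1201) - 4876801)/(-3276272) = (1201/945 - 4876801)*(-1/3276272) = -4608575744/945*(-1/3276272) = 288035984/193504815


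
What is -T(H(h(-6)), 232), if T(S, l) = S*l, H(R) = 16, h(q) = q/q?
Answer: -3712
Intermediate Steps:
h(q) = 1
-T(H(h(-6)), 232) = -16*232 = -1*3712 = -3712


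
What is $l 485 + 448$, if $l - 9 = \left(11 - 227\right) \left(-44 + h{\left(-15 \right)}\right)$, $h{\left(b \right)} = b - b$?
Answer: $4614253$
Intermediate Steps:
$h{\left(b \right)} = 0$
$l = 9513$ ($l = 9 + \left(11 - 227\right) \left(-44 + 0\right) = 9 - -9504 = 9 + 9504 = 9513$)
$l 485 + 448 = 9513 \cdot 485 + 448 = 4613805 + 448 = 4614253$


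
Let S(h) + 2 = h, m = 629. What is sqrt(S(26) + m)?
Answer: sqrt(653) ≈ 25.554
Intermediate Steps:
S(h) = -2 + h
sqrt(S(26) + m) = sqrt((-2 + 26) + 629) = sqrt(24 + 629) = sqrt(653)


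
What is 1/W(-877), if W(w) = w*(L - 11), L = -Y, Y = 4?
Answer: 1/13155 ≈ 7.6017e-5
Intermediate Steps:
L = -4 (L = -1*4 = -4)
W(w) = -15*w (W(w) = w*(-4 - 11) = w*(-15) = -15*w)
1/W(-877) = 1/(-15*(-877)) = 1/13155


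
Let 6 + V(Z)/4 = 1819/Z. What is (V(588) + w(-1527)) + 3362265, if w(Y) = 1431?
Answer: 494461603/147 ≈ 3.3637e+6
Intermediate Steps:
V(Z) = -24 + 7276/Z (V(Z) = -24 + 4*(1819/Z) = -24 + 7276/Z)
(V(588) + w(-1527)) + 3362265 = ((-24 + 7276/588) + 1431) + 3362265 = ((-24 + 7276*(1/588)) + 1431) + 3362265 = ((-24 + 1819/147) + 1431) + 3362265 = (-1709/147 + 1431) + 3362265 = 208648/147 + 3362265 = 494461603/147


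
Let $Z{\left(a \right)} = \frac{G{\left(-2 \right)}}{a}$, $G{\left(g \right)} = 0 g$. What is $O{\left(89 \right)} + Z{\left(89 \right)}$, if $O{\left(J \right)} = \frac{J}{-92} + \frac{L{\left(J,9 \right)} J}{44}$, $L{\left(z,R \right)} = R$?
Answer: $\frac{4361}{253} \approx 17.237$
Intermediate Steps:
$G{\left(g \right)} = 0$
$Z{\left(a \right)} = 0$ ($Z{\left(a \right)} = \frac{0}{a} = 0$)
$O{\left(J \right)} = \frac{49 J}{253}$ ($O{\left(J \right)} = \frac{J}{-92} + \frac{9 J}{44} = J \left(- \frac{1}{92}\right) + 9 J \frac{1}{44} = - \frac{J}{92} + \frac{9 J}{44} = \frac{49 J}{253}$)
$O{\left(89 \right)} + Z{\left(89 \right)} = \frac{49}{253} \cdot 89 + 0 = \frac{4361}{253} + 0 = \frac{4361}{253}$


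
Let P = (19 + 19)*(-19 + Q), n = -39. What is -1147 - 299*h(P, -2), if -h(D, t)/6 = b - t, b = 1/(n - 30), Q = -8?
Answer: 2415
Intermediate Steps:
b = -1/69 (b = 1/(-39 - 30) = 1/(-69) = -1/69 ≈ -0.014493)
P = -1026 (P = (19 + 19)*(-19 - 8) = 38*(-27) = -1026)
h(D, t) = 2/23 + 6*t (h(D, t) = -6*(-1/69 - t) = 2/23 + 6*t)
-1147 - 299*h(P, -2) = -1147 - 299*(2/23 + 6*(-2)) = -1147 - 299*(2/23 - 12) = -1147 - 299*(-274/23) = -1147 + 3562 = 2415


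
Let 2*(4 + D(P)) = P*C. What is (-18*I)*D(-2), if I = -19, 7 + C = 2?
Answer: 342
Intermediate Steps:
C = -5 (C = -7 + 2 = -5)
D(P) = -4 - 5*P/2 (D(P) = -4 + (P*(-5))/2 = -4 + (-5*P)/2 = -4 - 5*P/2)
(-18*I)*D(-2) = (-18*(-19))*(-4 - 5/2*(-2)) = 342*(-4 + 5) = 342*1 = 342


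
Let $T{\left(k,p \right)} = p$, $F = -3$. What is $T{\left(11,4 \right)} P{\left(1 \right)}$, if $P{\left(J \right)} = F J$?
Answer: $-12$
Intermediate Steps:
$P{\left(J \right)} = - 3 J$
$T{\left(11,4 \right)} P{\left(1 \right)} = 4 \left(\left(-3\right) 1\right) = 4 \left(-3\right) = -12$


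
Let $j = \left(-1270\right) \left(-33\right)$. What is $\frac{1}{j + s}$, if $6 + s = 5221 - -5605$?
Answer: $\frac{1}{52730} \approx 1.8965 \cdot 10^{-5}$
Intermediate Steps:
$j = 41910$
$s = 10820$ ($s = -6 + \left(5221 - -5605\right) = -6 + \left(5221 + 5605\right) = -6 + 10826 = 10820$)
$\frac{1}{j + s} = \frac{1}{41910 + 10820} = \frac{1}{52730}$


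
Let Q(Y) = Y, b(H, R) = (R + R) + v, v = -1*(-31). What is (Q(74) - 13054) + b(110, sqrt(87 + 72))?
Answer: -12949 + 2*sqrt(159) ≈ -12924.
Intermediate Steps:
v = 31
b(H, R) = 31 + 2*R (b(H, R) = (R + R) + 31 = 2*R + 31 = 31 + 2*R)
(Q(74) - 13054) + b(110, sqrt(87 + 72)) = (74 - 13054) + (31 + 2*sqrt(87 + 72)) = -12980 + (31 + 2*sqrt(159)) = -12949 + 2*sqrt(159)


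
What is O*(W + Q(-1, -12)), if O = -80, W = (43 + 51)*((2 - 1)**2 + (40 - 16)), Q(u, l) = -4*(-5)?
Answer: -189600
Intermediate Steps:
Q(u, l) = 20
W = 2350 (W = 94*(1**2 + 24) = 94*(1 + 24) = 94*25 = 2350)
O*(W + Q(-1, -12)) = -80*(2350 + 20) = -80*2370 = -189600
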